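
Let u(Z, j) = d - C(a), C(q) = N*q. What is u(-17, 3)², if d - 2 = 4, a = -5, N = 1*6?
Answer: 1296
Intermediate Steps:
N = 6
d = 6 (d = 2 + 4 = 6)
C(q) = 6*q
u(Z, j) = 36 (u(Z, j) = 6 - 6*(-5) = 6 - 1*(-30) = 6 + 30 = 36)
u(-17, 3)² = 36² = 1296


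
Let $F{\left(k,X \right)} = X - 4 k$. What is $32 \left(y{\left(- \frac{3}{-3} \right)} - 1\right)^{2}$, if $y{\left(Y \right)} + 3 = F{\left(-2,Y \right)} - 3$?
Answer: $128$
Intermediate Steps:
$y{\left(Y \right)} = 2 + Y$ ($y{\left(Y \right)} = -3 + \left(\left(Y - -8\right) - 3\right) = -3 + \left(\left(Y + 8\right) - 3\right) = -3 + \left(\left(8 + Y\right) - 3\right) = -3 + \left(5 + Y\right) = 2 + Y$)
$32 \left(y{\left(- \frac{3}{-3} \right)} - 1\right)^{2} = 32 \left(\left(2 - \frac{3}{-3}\right) - 1\right)^{2} = 32 \left(\left(2 - -1\right) - 1\right)^{2} = 32 \left(\left(2 + 1\right) - 1\right)^{2} = 32 \left(3 - 1\right)^{2} = 32 \cdot 2^{2} = 32 \cdot 4 = 128$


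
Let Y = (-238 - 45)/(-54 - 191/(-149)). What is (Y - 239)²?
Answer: 3367878291684/61701025 ≈ 54584.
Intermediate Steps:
Y = 42167/7855 (Y = -283/(-54 - 191*(-1/149)) = -283/(-54 + 191/149) = -283/(-7855/149) = -283*(-149/7855) = 42167/7855 ≈ 5.3682)
(Y - 239)² = (42167/7855 - 239)² = (-1835178/7855)² = 3367878291684/61701025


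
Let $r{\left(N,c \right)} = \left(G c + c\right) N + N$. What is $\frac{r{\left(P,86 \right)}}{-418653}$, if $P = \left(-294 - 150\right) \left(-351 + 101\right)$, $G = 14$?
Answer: $- \frac{47767000}{139551} \approx -342.29$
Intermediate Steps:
$P = 111000$ ($P = \left(-444\right) \left(-250\right) = 111000$)
$r{\left(N,c \right)} = N + 15 N c$ ($r{\left(N,c \right)} = \left(14 c + c\right) N + N = 15 c N + N = 15 N c + N = N + 15 N c$)
$\frac{r{\left(P,86 \right)}}{-418653} = \frac{111000 \left(1 + 15 \cdot 86\right)}{-418653} = 111000 \left(1 + 1290\right) \left(- \frac{1}{418653}\right) = 111000 \cdot 1291 \left(- \frac{1}{418653}\right) = 143301000 \left(- \frac{1}{418653}\right) = - \frac{47767000}{139551}$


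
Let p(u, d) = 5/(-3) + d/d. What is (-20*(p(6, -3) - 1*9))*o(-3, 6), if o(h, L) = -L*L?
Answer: -6960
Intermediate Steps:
p(u, d) = -⅔ (p(u, d) = 5*(-⅓) + 1 = -5/3 + 1 = -⅔)
o(h, L) = -L²
(-20*(p(6, -3) - 1*9))*o(-3, 6) = (-20*(-⅔ - 1*9))*(-1*6²) = (-20*(-⅔ - 9))*(-1*36) = -20*(-29/3)*(-36) = (580/3)*(-36) = -6960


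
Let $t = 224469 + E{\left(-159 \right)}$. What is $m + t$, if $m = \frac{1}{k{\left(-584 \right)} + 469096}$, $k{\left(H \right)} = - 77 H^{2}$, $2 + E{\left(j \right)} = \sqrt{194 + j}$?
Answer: $\frac{5789501348871}{25792216} + \sqrt{35} \approx 2.2447 \cdot 10^{5}$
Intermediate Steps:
$E{\left(j \right)} = -2 + \sqrt{194 + j}$
$t = 224467 + \sqrt{35}$ ($t = 224469 - \left(2 - \sqrt{194 - 159}\right) = 224469 - \left(2 - \sqrt{35}\right) = 224467 + \sqrt{35} \approx 2.2447 \cdot 10^{5}$)
$m = - \frac{1}{25792216}$ ($m = \frac{1}{- 77 \left(-584\right)^{2} + 469096} = \frac{1}{\left(-77\right) 341056 + 469096} = \frac{1}{-26261312 + 469096} = \frac{1}{-25792216} = - \frac{1}{25792216} \approx -3.8771 \cdot 10^{-8}$)
$m + t = - \frac{1}{25792216} + \left(224467 + \sqrt{35}\right) = \frac{5789501348871}{25792216} + \sqrt{35}$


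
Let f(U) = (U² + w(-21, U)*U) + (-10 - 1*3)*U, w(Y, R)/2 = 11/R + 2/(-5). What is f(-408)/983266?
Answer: 430291/2458165 ≈ 0.17505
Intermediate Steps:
w(Y, R) = -⅘ + 22/R (w(Y, R) = 2*(11/R + 2/(-5)) = 2*(11/R + 2*(-⅕)) = 2*(11/R - ⅖) = 2*(-⅖ + 11/R) = -⅘ + 22/R)
f(U) = U² - 13*U + U*(-⅘ + 22/U) (f(U) = (U² + (-⅘ + 22/U)*U) + (-10 - 1*3)*U = (U² + U*(-⅘ + 22/U)) + (-10 - 3)*U = (U² + U*(-⅘ + 22/U)) - 13*U = U² - 13*U + U*(-⅘ + 22/U))
f(-408)/983266 = (22 + (⅕)*(-408)*(-69 + 5*(-408)))/983266 = (22 + (⅕)*(-408)*(-69 - 2040))*(1/983266) = (22 + (⅕)*(-408)*(-2109))*(1/983266) = (22 + 860472/5)*(1/983266) = (860582/5)*(1/983266) = 430291/2458165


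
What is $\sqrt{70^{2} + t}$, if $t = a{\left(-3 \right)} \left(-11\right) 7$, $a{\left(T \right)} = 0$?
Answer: $70$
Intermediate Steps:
$t = 0$ ($t = 0 \left(-11\right) 7 = 0 \cdot 7 = 0$)
$\sqrt{70^{2} + t} = \sqrt{70^{2} + 0} = \sqrt{4900 + 0} = \sqrt{4900} = 70$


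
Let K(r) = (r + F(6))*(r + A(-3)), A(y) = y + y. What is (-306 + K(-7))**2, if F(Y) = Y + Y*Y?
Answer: 579121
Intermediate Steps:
F(Y) = Y + Y**2
A(y) = 2*y
K(r) = (-6 + r)*(42 + r) (K(r) = (r + 6*(1 + 6))*(r + 2*(-3)) = (r + 6*7)*(r - 6) = (r + 42)*(-6 + r) = (42 + r)*(-6 + r) = (-6 + r)*(42 + r))
(-306 + K(-7))**2 = (-306 + (-252 + (-7)**2 + 36*(-7)))**2 = (-306 + (-252 + 49 - 252))**2 = (-306 - 455)**2 = (-761)**2 = 579121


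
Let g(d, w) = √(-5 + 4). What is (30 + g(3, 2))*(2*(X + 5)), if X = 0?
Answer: 300 + 10*I ≈ 300.0 + 10.0*I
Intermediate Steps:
g(d, w) = I (g(d, w) = √(-1) = I)
(30 + g(3, 2))*(2*(X + 5)) = (30 + I)*(2*(0 + 5)) = (30 + I)*(2*5) = (30 + I)*10 = 300 + 10*I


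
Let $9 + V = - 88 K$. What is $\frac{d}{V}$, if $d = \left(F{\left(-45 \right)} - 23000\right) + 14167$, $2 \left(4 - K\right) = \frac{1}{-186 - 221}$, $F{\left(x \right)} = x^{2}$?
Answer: $\frac{251896}{13361} \approx 18.853$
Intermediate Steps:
$K = \frac{3257}{814}$ ($K = 4 - \frac{1}{2 \left(-186 - 221\right)} = 4 - \frac{1}{2 \left(-407\right)} = 4 - - \frac{1}{814} = 4 + \frac{1}{814} = \frac{3257}{814} \approx 4.0012$)
$d = -6808$ ($d = \left(\left(-45\right)^{2} - 23000\right) + 14167 = \left(2025 - 23000\right) + 14167 = -20975 + 14167 = -6808$)
$V = - \frac{13361}{37}$ ($V = -9 - \frac{13028}{37} = - \frac{13361}{37} \approx -361.11$)
$\frac{d}{V} = - \frac{6808}{- \frac{13361}{37}} = \left(-6808\right) \left(- \frac{37}{13361}\right) = \frac{251896}{13361}$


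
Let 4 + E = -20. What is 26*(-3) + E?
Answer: -102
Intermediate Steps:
E = -24 (E = -4 - 20 = -24)
26*(-3) + E = 26*(-3) - 24 = -78 - 24 = -102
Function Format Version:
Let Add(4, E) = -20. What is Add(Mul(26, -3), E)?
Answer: -102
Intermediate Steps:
E = -24 (E = Add(-4, -20) = -24)
Add(Mul(26, -3), E) = Add(Mul(26, -3), -24) = Add(-78, -24) = -102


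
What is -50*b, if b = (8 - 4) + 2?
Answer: -300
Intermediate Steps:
b = 6 (b = 4 + 2 = 6)
-50*b = -50*6 = -300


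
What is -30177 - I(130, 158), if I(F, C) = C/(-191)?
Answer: -5763649/191 ≈ -30176.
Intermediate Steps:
I(F, C) = -C/191 (I(F, C) = C*(-1/191) = -C/191)
-30177 - I(130, 158) = -30177 - (-1)*158/191 = -30177 - 1*(-158/191) = -30177 + 158/191 = -5763649/191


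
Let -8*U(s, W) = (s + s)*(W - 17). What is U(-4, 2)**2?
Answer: 225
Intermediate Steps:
U(s, W) = -s*(-17 + W)/4 (U(s, W) = -(s + s)*(W - 17)/8 = -2*s*(-17 + W)/8 = -s*(-17 + W)/4)
U(-4, 2)**2 = ((1/4)*(-4)*(17 - 1*2))**2 = ((1/4)*(-4)*(17 - 2))**2 = ((1/4)*(-4)*15)**2 = (-15)**2 = 225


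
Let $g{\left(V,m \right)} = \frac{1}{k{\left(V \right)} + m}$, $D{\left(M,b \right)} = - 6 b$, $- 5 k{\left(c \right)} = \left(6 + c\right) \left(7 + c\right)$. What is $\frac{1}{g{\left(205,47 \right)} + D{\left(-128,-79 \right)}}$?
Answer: $\frac{44497}{21091573} \approx 0.0021097$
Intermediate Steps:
$k{\left(c \right)} = - \frac{\left(6 + c\right) \left(7 + c\right)}{5}$
$g{\left(V,m \right)} = \frac{1}{- \frac{42}{5} + m - \frac{13 V}{5} - \frac{V^{2}}{5}}$ ($g{\left(V,m \right)} = \frac{1}{\left(- \frac{42}{5} - \frac{13 V}{5} - \frac{V^{2}}{5}\right) + m} = \frac{1}{- \frac{42}{5} + m - \frac{13 V}{5} - \frac{V^{2}}{5}}$)
$\frac{1}{g{\left(205,47 \right)} + D{\left(-128,-79 \right)}} = \frac{1}{\frac{5}{-42 - 205^{2} - 2665 + 5 \cdot 47} - -474} = \frac{1}{\frac{5}{-42 - 42025 - 2665 + 235} + 474} = \frac{1}{\frac{5}{-44497} + 474} = \frac{1}{5 \left(- \frac{1}{44497}\right) + 474} = \frac{1}{- \frac{5}{44497} + 474} = \frac{1}{\frac{21091573}{44497}} = \frac{44497}{21091573}$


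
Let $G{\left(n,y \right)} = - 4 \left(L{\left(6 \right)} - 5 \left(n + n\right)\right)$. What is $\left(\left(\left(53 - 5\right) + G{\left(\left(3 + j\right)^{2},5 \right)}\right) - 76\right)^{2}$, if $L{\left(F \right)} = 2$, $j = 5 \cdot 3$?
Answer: $167029776$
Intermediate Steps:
$j = 15$
$G{\left(n,y \right)} = -8 + 40 n$ ($G{\left(n,y \right)} = - 4 \left(2 - 5 \left(n + n\right)\right) = - 4 \left(2 - 5 \cdot 2 n\right) = - 4 \left(2 - 10 n\right) = -8 + 40 n$)
$\left(\left(\left(53 - 5\right) + G{\left(\left(3 + j\right)^{2},5 \right)}\right) - 76\right)^{2} = \left(\left(\left(53 - 5\right) - \left(8 - 40 \left(3 + 15\right)^{2}\right)\right) - 76\right)^{2} = \left(\left(48 - \left(8 - 40 \cdot 18^{2}\right)\right) - 76\right)^{2} = \left(\left(48 + \left(-8 + 40 \cdot 324\right)\right) - 76\right)^{2} = \left(\left(48 + \left(-8 + 12960\right)\right) - 76\right)^{2} = \left(\left(48 + 12952\right) - 76\right)^{2} = \left(13000 - 76\right)^{2} = 12924^{2} = 167029776$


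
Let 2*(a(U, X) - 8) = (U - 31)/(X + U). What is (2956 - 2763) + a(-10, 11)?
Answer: 361/2 ≈ 180.50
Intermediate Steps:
a(U, X) = 8 + (-31 + U)/(2*(U + X)) (a(U, X) = 8 + ((U - 31)/(X + U))/2 = 8 + ((-31 + U)/(U + X))/2 = 8 + (-31 + U)/(2*(U + X)))
(2956 - 2763) + a(-10, 11) = (2956 - 2763) + (-31 + 16*11 + 17*(-10))/(2*(-10 + 11)) = 193 + (1/2)*(-31 + 176 - 170)/1 = 193 + (1/2)*1*(-25) = 193 - 25/2 = 361/2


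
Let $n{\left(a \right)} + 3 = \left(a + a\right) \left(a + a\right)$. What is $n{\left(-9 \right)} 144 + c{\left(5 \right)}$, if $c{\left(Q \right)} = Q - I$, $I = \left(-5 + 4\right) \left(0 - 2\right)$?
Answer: $46227$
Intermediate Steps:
$I = 2$ ($I = \left(-1\right) \left(-2\right) = 2$)
$n{\left(a \right)} = -3 + 4 a^{2}$ ($n{\left(a \right)} = -3 + \left(a + a\right) \left(a + a\right) = -3 + 2 a 2 a = -3 + 4 a^{2}$)
$c{\left(Q \right)} = -2 + Q$ ($c{\left(Q \right)} = Q - 2 = -2 + Q$)
$n{\left(-9 \right)} 144 + c{\left(5 \right)} = \left(-3 + 4 \left(-9\right)^{2}\right) 144 + \left(-2 + 5\right) = \left(-3 + 4 \cdot 81\right) 144 + 3 = \left(-3 + 324\right) 144 + 3 = 321 \cdot 144 + 3 = 46224 + 3 = 46227$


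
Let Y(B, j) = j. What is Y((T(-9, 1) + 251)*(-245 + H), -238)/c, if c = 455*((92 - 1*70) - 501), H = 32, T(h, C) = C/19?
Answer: 34/31135 ≈ 0.0010920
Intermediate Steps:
T(h, C) = C/19 (T(h, C) = C*(1/19) = C/19)
c = -217945 (c = 455*((92 - 70) - 501) = 455*(22 - 501) = 455*(-479) = -217945)
Y((T(-9, 1) + 251)*(-245 + H), -238)/c = -238/(-217945) = -238*(-1/217945) = 34/31135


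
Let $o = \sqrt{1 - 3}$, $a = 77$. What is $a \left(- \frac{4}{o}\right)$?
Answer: $154 i \sqrt{2} \approx 217.79 i$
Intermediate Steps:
$o = i \sqrt{2}$ ($o = \sqrt{-2} = i \sqrt{2} \approx 1.4142 i$)
$a \left(- \frac{4}{o}\right) = 77 \left(- \frac{4}{i \sqrt{2}}\right) = 77 \left(- 4 \left(- \frac{i \sqrt{2}}{2}\right)\right) = 77 \cdot 2 i \sqrt{2} = 154 i \sqrt{2}$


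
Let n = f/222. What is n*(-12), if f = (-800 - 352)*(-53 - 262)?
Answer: -725760/37 ≈ -19615.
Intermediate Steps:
f = 362880 (f = -1152*(-315) = 362880)
n = 60480/37 (n = 362880/222 = 362880*(1/222) = 60480/37 ≈ 1634.6)
n*(-12) = (60480/37)*(-12) = -725760/37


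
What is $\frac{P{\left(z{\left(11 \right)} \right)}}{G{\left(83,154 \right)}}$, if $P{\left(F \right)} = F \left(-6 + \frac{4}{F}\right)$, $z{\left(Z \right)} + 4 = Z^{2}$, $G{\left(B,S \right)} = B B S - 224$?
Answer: $- \frac{349}{530341} \approx -0.00065807$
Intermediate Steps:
$G{\left(B,S \right)} = -224 + S B^{2}$ ($G{\left(B,S \right)} = B^{2} S - 224 = S B^{2} - 224 = -224 + S B^{2}$)
$z{\left(Z \right)} = -4 + Z^{2}$
$\frac{P{\left(z{\left(11 \right)} \right)}}{G{\left(83,154 \right)}} = \frac{4 - 6 \left(-4 + 11^{2}\right)}{-224 + 154 \cdot 83^{2}} = \frac{4 - 6 \left(-4 + 121\right)}{-224 + 154 \cdot 6889} = \frac{4 - 702}{-224 + 1060906} = \frac{4 - 702}{1060682} = \left(-698\right) \frac{1}{1060682} = - \frac{349}{530341}$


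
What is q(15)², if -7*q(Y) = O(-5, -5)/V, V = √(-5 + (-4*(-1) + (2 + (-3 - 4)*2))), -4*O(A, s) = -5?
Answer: -25/10192 ≈ -0.0024529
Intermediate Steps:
O(A, s) = 5/4 (O(A, s) = -¼*(-5) = 5/4)
V = I*√13 (V = √(-5 + (4 + (2 - 7*2))) = √(-5 + (4 + (2 - 14))) = √(-5 + (4 - 12)) = √(-5 - 8) = √(-13) = I*√13 ≈ 3.6056*I)
q(Y) = 5*I*√13/364 (q(Y) = -5/(28*(I*√13)) = -5*(-I*√13/13)/28 = -(-5)*I*√13/364 = 5*I*√13/364)
q(15)² = (5*I*√13/364)² = -25/10192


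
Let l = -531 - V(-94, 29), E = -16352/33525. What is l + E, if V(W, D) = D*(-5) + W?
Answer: -9805652/33525 ≈ -292.49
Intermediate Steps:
V(W, D) = W - 5*D (V(W, D) = -5*D + W = W - 5*D)
E = -16352/33525 (E = -16352*1/33525 = -16352/33525 ≈ -0.48776)
l = -292 (l = -531 - (-94 - 5*29) = -531 - (-94 - 145) = -531 - 1*(-239) = -531 + 239 = -292)
l + E = -292 - 16352/33525 = -9805652/33525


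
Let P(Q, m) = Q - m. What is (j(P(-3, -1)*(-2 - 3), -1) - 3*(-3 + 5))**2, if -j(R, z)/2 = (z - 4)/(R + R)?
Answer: 121/4 ≈ 30.250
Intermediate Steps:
j(R, z) = -(-4 + z)/R (j(R, z) = -2*(z - 4)/(R + R) = -2*(-4 + z)/(2*R) = -2*(-4 + z)*1/(2*R) = -(-4 + z)/R)
(j(P(-3, -1)*(-2 - 3), -1) - 3*(-3 + 5))**2 = ((4 - 1*(-1))/(((-3 - 1*(-1))*(-2 - 3))) - 3*(-3 + 5))**2 = ((4 + 1)/(((-3 + 1)*(-5))) - 3*2)**2 = (5/(-2*(-5)) - 6)**2 = (5/10 - 6)**2 = ((1/10)*5 - 6)**2 = (1/2 - 6)**2 = (-11/2)**2 = 121/4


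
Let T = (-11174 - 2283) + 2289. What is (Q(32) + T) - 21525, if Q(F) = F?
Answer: -32661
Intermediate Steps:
T = -11168 (T = -13457 + 2289 = -11168)
(Q(32) + T) - 21525 = (32 - 11168) - 21525 = -11136 - 21525 = -32661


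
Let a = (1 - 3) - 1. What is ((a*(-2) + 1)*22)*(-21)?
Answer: -3234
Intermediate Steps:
a = -3 (a = -2 - 1 = -3)
((a*(-2) + 1)*22)*(-21) = ((-3*(-2) + 1)*22)*(-21) = ((6 + 1)*22)*(-21) = (7*22)*(-21) = 154*(-21) = -3234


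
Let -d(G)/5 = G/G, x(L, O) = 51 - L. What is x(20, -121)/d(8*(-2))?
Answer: -31/5 ≈ -6.2000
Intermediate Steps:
d(G) = -5 (d(G) = -5*G/G = -5*1 = -5)
x(20, -121)/d(8*(-2)) = (51 - 1*20)/(-5) = (51 - 20)*(-⅕) = 31*(-⅕) = -31/5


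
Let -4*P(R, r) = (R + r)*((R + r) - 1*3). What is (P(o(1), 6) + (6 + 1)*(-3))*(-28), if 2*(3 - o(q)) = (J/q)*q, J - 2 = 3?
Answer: 2989/4 ≈ 747.25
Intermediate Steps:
J = 5 (J = 2 + 3 = 5)
o(q) = ½ (o(q) = 3 - 5/q*q/2 = 3 - ½*5 = 3 - 5/2 = ½)
P(R, r) = -(R + r)*(-3 + R + r)/4 (P(R, r) = -(R + r)*((R + r) - 1*3)/4 = -(R + r)*((R + r) - 3)/4 = -(R + r)*(-3 + R + r)/4)
(P(o(1), 6) + (6 + 1)*(-3))*(-28) = ((-(½)²/4 - ¼*6² + (¾)*(½) + (¾)*6 - ½*½*6) + (6 + 1)*(-3))*(-28) = ((-¼*¼ - ¼*36 + 3/8 + 9/2 - 3/2) + 7*(-3))*(-28) = ((-1/16 - 9 + 3/8 + 9/2 - 3/2) - 21)*(-28) = (-91/16 - 21)*(-28) = -427/16*(-28) = 2989/4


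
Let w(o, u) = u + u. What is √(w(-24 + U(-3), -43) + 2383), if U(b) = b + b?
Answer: √2297 ≈ 47.927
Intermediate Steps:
U(b) = 2*b
w(o, u) = 2*u
√(w(-24 + U(-3), -43) + 2383) = √(2*(-43) + 2383) = √(-86 + 2383) = √2297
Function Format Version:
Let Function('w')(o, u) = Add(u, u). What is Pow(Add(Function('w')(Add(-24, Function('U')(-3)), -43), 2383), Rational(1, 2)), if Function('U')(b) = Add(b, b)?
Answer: Pow(2297, Rational(1, 2)) ≈ 47.927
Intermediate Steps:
Function('U')(b) = Mul(2, b)
Function('w')(o, u) = Mul(2, u)
Pow(Add(Function('w')(Add(-24, Function('U')(-3)), -43), 2383), Rational(1, 2)) = Pow(Add(Mul(2, -43), 2383), Rational(1, 2)) = Pow(Add(-86, 2383), Rational(1, 2)) = Pow(2297, Rational(1, 2))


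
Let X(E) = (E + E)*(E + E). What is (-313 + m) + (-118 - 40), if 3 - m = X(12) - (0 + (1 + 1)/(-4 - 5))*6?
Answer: -3136/3 ≈ -1045.3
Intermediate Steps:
X(E) = 4*E² (X(E) = (2*E)*(2*E) = 4*E²)
m = -1723/3 (m = 3 - (4*12² - (0 + (1 + 1)/(-4 - 5))*6) = 3 - (4*144 - (0 + 2/(-9))*6) = 3 - (576 - (0 + 2*(-⅑))*6) = 3 - (576 - (0 - 2/9)*6) = 3 - (576 - (-2)*6/9) = 3 - (576 - 1*(-4/3)) = 3 - (576 + 4/3) = 3 - 1*1732/3 = 3 - 1732/3 = -1723/3 ≈ -574.33)
(-313 + m) + (-118 - 40) = (-313 - 1723/3) + (-118 - 40) = -2662/3 - 158 = -3136/3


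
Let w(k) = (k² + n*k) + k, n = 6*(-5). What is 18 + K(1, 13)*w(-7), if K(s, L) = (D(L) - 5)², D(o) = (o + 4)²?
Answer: 20325330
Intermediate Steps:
n = -30
D(o) = (4 + o)²
w(k) = k² - 29*k (w(k) = (k² - 30*k) + k = k² - 29*k)
K(s, L) = (-5 + (4 + L)²)² (K(s, L) = ((4 + L)² - 5)² = (-5 + (4 + L)²)²)
18 + K(1, 13)*w(-7) = 18 + (-5 + (4 + 13)²)²*(-7*(-29 - 7)) = 18 + (-5 + 17²)²*(-7*(-36)) = 18 + (-5 + 289)²*252 = 18 + 284²*252 = 18 + 80656*252 = 18 + 20325312 = 20325330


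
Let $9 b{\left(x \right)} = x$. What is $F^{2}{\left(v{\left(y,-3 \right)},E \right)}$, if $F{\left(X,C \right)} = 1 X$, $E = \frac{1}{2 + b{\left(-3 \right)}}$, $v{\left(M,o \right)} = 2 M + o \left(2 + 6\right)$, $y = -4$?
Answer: $1024$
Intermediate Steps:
$b{\left(x \right)} = \frac{x}{9}$
$v{\left(M,o \right)} = 2 M + 8 o$ ($v{\left(M,o \right)} = 2 M + o 8 = 2 M + 8 o$)
$E = \frac{3}{5}$ ($E = \frac{1}{2 + \frac{1}{9} \left(-3\right)} = \frac{1}{2 - \frac{1}{3}} = \frac{1}{\frac{5}{3}} = \frac{3}{5} \approx 0.6$)
$F{\left(X,C \right)} = X$
$F^{2}{\left(v{\left(y,-3 \right)},E \right)} = \left(2 \left(-4\right) + 8 \left(-3\right)\right)^{2} = \left(-8 - 24\right)^{2} = \left(-32\right)^{2} = 1024$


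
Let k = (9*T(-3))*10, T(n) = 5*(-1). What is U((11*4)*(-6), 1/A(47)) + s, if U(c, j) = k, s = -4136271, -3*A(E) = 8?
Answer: -4136721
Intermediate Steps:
A(E) = -8/3 (A(E) = -1/3*8 = -8/3)
T(n) = -5
k = -450 (k = (9*(-5))*10 = -45*10 = -450)
U(c, j) = -450
U((11*4)*(-6), 1/A(47)) + s = -450 - 4136271 = -4136721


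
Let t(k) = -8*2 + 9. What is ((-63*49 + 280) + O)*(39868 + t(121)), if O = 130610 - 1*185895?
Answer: -2315605212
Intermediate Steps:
t(k) = -7 (t(k) = -16 + 9 = -7)
O = -55285 (O = 130610 - 185895 = -55285)
((-63*49 + 280) + O)*(39868 + t(121)) = ((-63*49 + 280) - 55285)*(39868 - 7) = ((-3087 + 280) - 55285)*39861 = (-2807 - 55285)*39861 = -58092*39861 = -2315605212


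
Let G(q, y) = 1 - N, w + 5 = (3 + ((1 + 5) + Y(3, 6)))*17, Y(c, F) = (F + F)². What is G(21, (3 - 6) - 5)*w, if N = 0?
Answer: 2596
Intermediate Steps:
Y(c, F) = 4*F² (Y(c, F) = (2*F)² = 4*F²)
w = 2596 (w = -5 + (3 + ((1 + 5) + 4*6²))*17 = -5 + (3 + (6 + 4*36))*17 = -5 + (3 + (6 + 144))*17 = -5 + (3 + 150)*17 = -5 + 153*17 = -5 + 2601 = 2596)
G(q, y) = 1 (G(q, y) = 1 - 1*0 = 1 + 0 = 1)
G(21, (3 - 6) - 5)*w = 1*2596 = 2596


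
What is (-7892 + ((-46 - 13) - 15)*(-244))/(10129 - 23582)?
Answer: -924/1223 ≈ -0.75552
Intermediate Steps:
(-7892 + ((-46 - 13) - 15)*(-244))/(10129 - 23582) = (-7892 + (-59 - 15)*(-244))/(-13453) = (-7892 - 74*(-244))*(-1/13453) = (-7892 + 18056)*(-1/13453) = 10164*(-1/13453) = -924/1223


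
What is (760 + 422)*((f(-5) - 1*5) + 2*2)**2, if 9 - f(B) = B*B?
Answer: 341598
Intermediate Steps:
f(B) = 9 - B**2 (f(B) = 9 - B*B = 9 - B**2)
(760 + 422)*((f(-5) - 1*5) + 2*2)**2 = (760 + 422)*(((9 - 1*(-5)**2) - 1*5) + 2*2)**2 = 1182*(((9 - 1*25) - 5) + 4)**2 = 1182*(((9 - 25) - 5) + 4)**2 = 1182*((-16 - 5) + 4)**2 = 1182*(-21 + 4)**2 = 1182*(-17)**2 = 1182*289 = 341598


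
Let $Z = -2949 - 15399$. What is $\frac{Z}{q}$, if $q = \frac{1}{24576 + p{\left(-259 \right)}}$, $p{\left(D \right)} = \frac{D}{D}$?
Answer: $-450938796$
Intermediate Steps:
$p{\left(D \right)} = 1$
$Z = -18348$ ($Z = -2949 - 15399 = -18348$)
$q = \frac{1}{24577}$ ($q = \frac{1}{24576 + 1} = \frac{1}{24577} \approx 4.0688 \cdot 10^{-5}$)
$\frac{Z}{q} = - 18348 \frac{1}{\frac{1}{24577}} = \left(-18348\right) 24577 = -450938796$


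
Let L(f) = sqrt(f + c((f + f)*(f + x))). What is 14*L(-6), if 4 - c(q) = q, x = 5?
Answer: 14*I*sqrt(14) ≈ 52.383*I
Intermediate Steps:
c(q) = 4 - q
L(f) = sqrt(4 + f - 2*f*(5 + f)) (L(f) = sqrt(f + (4 - (f + f)*(f + 5))) = sqrt(f + (4 - 2*f*(5 + f))) = sqrt(4 + f - 2*f*(5 + f)))
14*L(-6) = 14*sqrt(4 - 6 - 2*(-6)*(5 - 6)) = 14*sqrt(4 - 6 - 2*(-6)*(-1)) = 14*sqrt(4 - 6 - 12) = 14*sqrt(-14) = 14*(I*sqrt(14)) = 14*I*sqrt(14)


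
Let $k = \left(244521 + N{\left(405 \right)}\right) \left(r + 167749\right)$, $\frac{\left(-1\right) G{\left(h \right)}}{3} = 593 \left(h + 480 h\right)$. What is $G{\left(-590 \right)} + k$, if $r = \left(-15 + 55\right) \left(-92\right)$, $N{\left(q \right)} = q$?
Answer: $40689626304$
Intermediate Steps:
$G{\left(h \right)} = - 855699 h$ ($G{\left(h \right)} = - 3 \cdot 593 \left(h + 480 h\right) = - 3 \cdot 593 \cdot 481 h = - 3 \cdot 285233 h = - 855699 h$)
$r = -3680$ ($r = 40 \left(-92\right) = -3680$)
$k = 40184763894$ ($k = \left(244521 + 405\right) \left(-3680 + 167749\right) = 244926 \cdot 164069 = 40184763894$)
$G{\left(-590 \right)} + k = \left(-855699\right) \left(-590\right) + 40184763894 = 504862410 + 40184763894 = 40689626304$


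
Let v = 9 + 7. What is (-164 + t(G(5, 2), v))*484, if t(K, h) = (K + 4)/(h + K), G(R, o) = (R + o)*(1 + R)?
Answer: -2290772/29 ≈ -78992.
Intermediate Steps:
v = 16
G(R, o) = (1 + R)*(R + o)
t(K, h) = (4 + K)/(K + h)
(-164 + t(G(5, 2), v))*484 = (-164 + (4 + (5 + 2 + 5² + 5*2))/((5 + 2 + 5² + 5*2) + 16))*484 = (-164 + (4 + (5 + 2 + 25 + 10))/((5 + 2 + 25 + 10) + 16))*484 = (-164 + (4 + 42)/(42 + 16))*484 = (-164 + 46/58)*484 = (-164 + (1/58)*46)*484 = (-164 + 23/29)*484 = -4733/29*484 = -2290772/29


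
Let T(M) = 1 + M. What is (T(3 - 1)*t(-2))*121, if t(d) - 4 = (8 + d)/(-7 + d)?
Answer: 1210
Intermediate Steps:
t(d) = 4 + (8 + d)/(-7 + d)
(T(3 - 1)*t(-2))*121 = ((1 + (3 - 1))*(5*(-4 - 2)/(-7 - 2)))*121 = ((1 + 2)*(5*(-6)/(-9)))*121 = (3*(5*(-⅑)*(-6)))*121 = (3*(10/3))*121 = 10*121 = 1210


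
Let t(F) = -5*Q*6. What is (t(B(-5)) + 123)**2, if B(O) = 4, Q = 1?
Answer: 8649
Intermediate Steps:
t(F) = -30 (t(F) = -5*1*6 = -5*6 = -30)
(t(B(-5)) + 123)**2 = (-30 + 123)**2 = 93**2 = 8649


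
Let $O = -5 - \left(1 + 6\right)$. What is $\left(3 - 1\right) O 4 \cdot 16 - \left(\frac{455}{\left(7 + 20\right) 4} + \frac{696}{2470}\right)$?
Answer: $- \frac{205471189}{133380} \approx -1540.5$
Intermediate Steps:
$O = -12$ ($O = -5 - 7 = -12$)
$\left(3 - 1\right) O 4 \cdot 16 - \left(\frac{455}{\left(7 + 20\right) 4} + \frac{696}{2470}\right) = \left(3 - 1\right) \left(-12\right) 4 \cdot 16 - \left(\frac{455}{\left(7 + 20\right) 4} + \frac{696}{2470}\right) = 2 \left(-12\right) 4 \cdot 16 - \left(\frac{455}{27 \cdot 4} + 696 \cdot \frac{1}{2470}\right) = \left(-24\right) 4 \cdot 16 - \left(\frac{455}{108} + \frac{348}{1235}\right) = \left(-96\right) 16 - \left(455 \cdot \frac{1}{108} + \frac{348}{1235}\right) = -1536 - \left(\frac{455}{108} + \frac{348}{1235}\right) = -1536 - \frac{599509}{133380} = - \frac{205471189}{133380}$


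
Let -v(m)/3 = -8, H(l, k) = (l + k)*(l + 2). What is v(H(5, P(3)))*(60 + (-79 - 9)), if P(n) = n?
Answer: -672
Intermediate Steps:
H(l, k) = (2 + l)*(k + l) (H(l, k) = (k + l)*(2 + l) = (2 + l)*(k + l))
v(m) = 24 (v(m) = -3*(-8) = 24)
v(H(5, P(3)))*(60 + (-79 - 9)) = 24*(60 + (-79 - 9)) = 24*(60 - 88) = 24*(-28) = -672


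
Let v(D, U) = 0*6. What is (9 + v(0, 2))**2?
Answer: 81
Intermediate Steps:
v(D, U) = 0
(9 + v(0, 2))**2 = (9 + 0)**2 = 9**2 = 81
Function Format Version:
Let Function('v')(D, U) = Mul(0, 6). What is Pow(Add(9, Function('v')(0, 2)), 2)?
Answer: 81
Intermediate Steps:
Function('v')(D, U) = 0
Pow(Add(9, Function('v')(0, 2)), 2) = Pow(Add(9, 0), 2) = Pow(9, 2) = 81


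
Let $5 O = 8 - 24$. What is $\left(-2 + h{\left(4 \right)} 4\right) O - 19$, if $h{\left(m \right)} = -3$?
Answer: $\frac{129}{5} \approx 25.8$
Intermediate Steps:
$O = - \frac{16}{5}$ ($O = \frac{8 - 24}{5} = \frac{1}{5} \left(-16\right) = - \frac{16}{5} \approx -3.2$)
$\left(-2 + h{\left(4 \right)} 4\right) O - 19 = \left(-2 - 12\right) \left(- \frac{16}{5}\right) - 19 = \left(-14\right) \left(- \frac{16}{5}\right) - 19 = \frac{224}{5} - 19 = \frac{129}{5}$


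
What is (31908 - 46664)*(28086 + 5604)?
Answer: -497129640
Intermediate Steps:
(31908 - 46664)*(28086 + 5604) = -14756*33690 = -497129640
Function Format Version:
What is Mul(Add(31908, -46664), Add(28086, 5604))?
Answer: -497129640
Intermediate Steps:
Mul(Add(31908, -46664), Add(28086, 5604)) = Mul(-14756, 33690) = -497129640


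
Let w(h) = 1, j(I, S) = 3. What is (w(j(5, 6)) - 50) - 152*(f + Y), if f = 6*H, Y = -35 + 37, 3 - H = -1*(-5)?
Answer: 1471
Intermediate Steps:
H = -2 (H = 3 - (-1)*(-5) = 3 - 1*5 = 3 - 5 = -2)
Y = 2
f = -12 (f = 6*(-2) = -12)
(w(j(5, 6)) - 50) - 152*(f + Y) = (1 - 50) - 152*(-12 + 2) = -49 - 152*(-10) = -49 + 1520 = 1471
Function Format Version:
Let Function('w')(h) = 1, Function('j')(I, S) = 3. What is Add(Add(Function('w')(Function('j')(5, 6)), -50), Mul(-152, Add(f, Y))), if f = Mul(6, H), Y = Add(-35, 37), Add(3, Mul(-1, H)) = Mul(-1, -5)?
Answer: 1471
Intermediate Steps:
H = -2 (H = Add(3, Mul(-1, Mul(-1, -5))) = Add(3, Mul(-1, 5)) = Add(3, -5) = -2)
Y = 2
f = -12 (f = Mul(6, -2) = -12)
Add(Add(Function('w')(Function('j')(5, 6)), -50), Mul(-152, Add(f, Y))) = Add(Add(1, -50), Mul(-152, Add(-12, 2))) = Add(-49, Mul(-152, -10)) = Add(-49, 1520) = 1471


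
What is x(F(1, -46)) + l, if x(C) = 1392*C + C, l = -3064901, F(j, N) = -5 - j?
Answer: -3073259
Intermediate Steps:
x(C) = 1393*C
x(F(1, -46)) + l = 1393*(-5 - 1*1) - 3064901 = 1393*(-5 - 1) - 3064901 = 1393*(-6) - 3064901 = -8358 - 3064901 = -3073259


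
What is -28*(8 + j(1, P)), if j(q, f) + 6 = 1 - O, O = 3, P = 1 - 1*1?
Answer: 0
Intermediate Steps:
P = 0 (P = 1 - 1 = 0)
j(q, f) = -8 (j(q, f) = -6 + (1 - 1*3) = -6 + (1 - 3) = -6 - 2 = -8)
-28*(8 + j(1, P)) = -28*(8 - 8) = -28*0 = 0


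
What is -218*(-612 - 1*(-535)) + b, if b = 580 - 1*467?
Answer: 16899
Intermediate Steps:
b = 113 (b = 580 - 467 = 113)
-218*(-612 - 1*(-535)) + b = -218*(-612 - 1*(-535)) + 113 = -218*(-612 + 535) + 113 = -218*(-77) + 113 = 16786 + 113 = 16899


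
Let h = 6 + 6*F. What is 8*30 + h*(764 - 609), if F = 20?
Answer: 19770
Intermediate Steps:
h = 126 (h = 6 + 6*20 = 6 + 120 = 126)
8*30 + h*(764 - 609) = 8*30 + 126*(764 - 609) = 240 + 126*155 = 240 + 19530 = 19770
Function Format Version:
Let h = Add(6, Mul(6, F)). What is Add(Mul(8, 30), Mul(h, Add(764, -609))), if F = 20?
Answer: 19770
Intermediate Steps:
h = 126 (h = Add(6, Mul(6, 20)) = Add(6, 120) = 126)
Add(Mul(8, 30), Mul(h, Add(764, -609))) = Add(Mul(8, 30), Mul(126, Add(764, -609))) = Add(240, Mul(126, 155)) = Add(240, 19530) = 19770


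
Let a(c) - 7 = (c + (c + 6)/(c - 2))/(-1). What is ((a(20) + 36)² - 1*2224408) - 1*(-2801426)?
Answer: 46776094/81 ≈ 5.7748e+5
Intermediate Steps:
a(c) = 7 - c - (6 + c)/(-2 + c) (a(c) = 7 + (c + (c + 6)/(c - 2))/(-1) = 7 - (c + (6 + c)/(-2 + c)) = 7 + (-c - (6 + c)/(-2 + c)) = 7 - c - (6 + c)/(-2 + c))
((a(20) + 36)² - 1*2224408) - 1*(-2801426) = (((-20 - 1*20² + 8*20)/(-2 + 20) + 36)² - 1*2224408) - 1*(-2801426) = (((-20 - 1*400 + 160)/18 + 36)² - 2224408) + 2801426 = (((-20 - 400 + 160)/18 + 36)² - 2224408) + 2801426 = (((1/18)*(-260) + 36)² - 2224408) + 2801426 = ((-130/9 + 36)² - 2224408) + 2801426 = ((194/9)² - 2224408) + 2801426 = (37636/81 - 2224408) + 2801426 = -180139412/81 + 2801426 = 46776094/81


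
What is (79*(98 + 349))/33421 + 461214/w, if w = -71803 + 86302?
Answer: 196620201/5982359 ≈ 32.867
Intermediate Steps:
w = 14499
(79*(98 + 349))/33421 + 461214/w = (79*(98 + 349))/33421 + 461214/14499 = (79*447)*(1/33421) + 461214*(1/14499) = 35313*(1/33421) + 5694/179 = 35313/33421 + 5694/179 = 196620201/5982359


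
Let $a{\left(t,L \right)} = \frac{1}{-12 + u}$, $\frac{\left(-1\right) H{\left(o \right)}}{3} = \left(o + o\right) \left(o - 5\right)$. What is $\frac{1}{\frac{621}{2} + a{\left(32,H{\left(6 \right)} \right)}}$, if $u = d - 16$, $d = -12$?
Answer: $\frac{40}{12419} \approx 0.0032209$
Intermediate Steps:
$u = -28$ ($u = -12 - 16 = -28$)
$H{\left(o \right)} = - 6 o \left(-5 + o\right)$ ($H{\left(o \right)} = - 3 \left(o + o\right) \left(o - 5\right) = - 3 \cdot 2 o \left(-5 + o\right) = - 6 o \left(-5 + o\right)$)
$a{\left(t,L \right)} = - \frac{1}{40}$ ($a{\left(t,L \right)} = \frac{1}{-12 - 28} = \frac{1}{-40} = - \frac{1}{40}$)
$\frac{1}{\frac{621}{2} + a{\left(32,H{\left(6 \right)} \right)}} = \frac{1}{\frac{621}{2} - \frac{1}{40}} = \frac{1}{\frac{12419}{40}} = \frac{40}{12419}$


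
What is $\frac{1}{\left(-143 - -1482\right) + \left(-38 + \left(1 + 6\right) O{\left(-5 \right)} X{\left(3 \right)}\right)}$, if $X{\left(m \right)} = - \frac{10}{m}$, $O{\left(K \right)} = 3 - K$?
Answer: $\frac{3}{3343} \approx 0.0008974$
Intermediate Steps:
$\frac{1}{\left(-143 - -1482\right) + \left(-38 + \left(1 + 6\right) O{\left(-5 \right)} X{\left(3 \right)}\right)} = \frac{1}{\left(-143 - -1482\right) + \left(-38 + \left(1 + 6\right) \left(3 - -5\right) \left(- \frac{10}{3}\right)\right)} = \frac{1}{\left(-143 + 1482\right) + \left(-38 + 7 \left(3 + 5\right) \left(\left(-10\right) \frac{1}{3}\right)\right)} = \frac{1}{1339 + \left(-38 + 7 \cdot 8 \left(- \frac{10}{3}\right)\right)} = \frac{1}{1339 + \left(-38 + 56 \left(- \frac{10}{3}\right)\right)} = \frac{1}{1339 - \frac{674}{3}} = \frac{1}{\frac{3343}{3}} = \frac{3}{3343}$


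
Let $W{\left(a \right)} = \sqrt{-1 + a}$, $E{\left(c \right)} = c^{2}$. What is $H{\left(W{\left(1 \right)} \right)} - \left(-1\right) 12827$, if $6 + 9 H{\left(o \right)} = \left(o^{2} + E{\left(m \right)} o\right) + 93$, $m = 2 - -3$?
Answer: $\frac{38510}{3} \approx 12837.0$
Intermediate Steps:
$m = 5$ ($m = 2 + 3 = 5$)
$H{\left(o \right)} = \frac{29}{3} + \frac{o^{2}}{9} + \frac{25 o}{9}$ ($H{\left(o \right)} = - \frac{2}{3} + \frac{\left(o^{2} + 5^{2} o\right) + 93}{9} = - \frac{2}{3} + \frac{\left(o^{2} + 25 o\right) + 93}{9} = - \frac{2}{3} + \frac{93 + o^{2} + 25 o}{9} = - \frac{2}{3} + \left(\frac{31}{3} + \frac{o^{2}}{9} + \frac{25 o}{9}\right) = \frac{29}{3} + \frac{o^{2}}{9} + \frac{25 o}{9}$)
$H{\left(W{\left(1 \right)} \right)} - \left(-1\right) 12827 = \left(\frac{29}{3} + \frac{\left(\sqrt{-1 + 1}\right)^{2}}{9} + \frac{25 \sqrt{-1 + 1}}{9}\right) - \left(-1\right) 12827 = \left(\frac{29}{3} + \frac{\left(\sqrt{0}\right)^{2}}{9} + \frac{25 \sqrt{0}}{9}\right) - -12827 = \left(\frac{29}{3} + \frac{0^{2}}{9} + \frac{25}{9} \cdot 0\right) + 12827 = \left(\frac{29}{3} + \frac{1}{9} \cdot 0 + 0\right) + 12827 = \left(\frac{29}{3} + 0 + 0\right) + 12827 = \frac{29}{3} + 12827 = \frac{38510}{3}$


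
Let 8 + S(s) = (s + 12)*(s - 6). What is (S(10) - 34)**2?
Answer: 2116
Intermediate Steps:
S(s) = -8 + (-6 + s)*(12 + s) (S(s) = -8 + (s + 12)*(s - 6) = -8 + (12 + s)*(-6 + s) = -8 + (-6 + s)*(12 + s))
(S(10) - 34)**2 = ((-80 + 10**2 + 6*10) - 34)**2 = ((-80 + 100 + 60) - 34)**2 = (80 - 34)**2 = 46**2 = 2116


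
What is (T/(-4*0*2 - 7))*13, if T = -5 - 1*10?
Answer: 195/7 ≈ 27.857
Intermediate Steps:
T = -15 (T = -5 - 10 = -15)
(T/(-4*0*2 - 7))*13 = -15/(-4*0*2 - 7)*13 = -15/(0*2 - 7)*13 = -15/(0 - 7)*13 = -15/(-7)*13 = -15*(-1/7)*13 = (15/7)*13 = 195/7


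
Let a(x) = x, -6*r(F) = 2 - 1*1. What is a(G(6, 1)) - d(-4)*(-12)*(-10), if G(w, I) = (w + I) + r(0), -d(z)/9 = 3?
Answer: 19481/6 ≈ 3246.8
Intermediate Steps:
d(z) = -27 (d(z) = -9*3 = -27)
r(F) = -1/6 (r(F) = -(2 - 1*1)/6 = -(2 - 1)/6 = -1/6*1 = -1/6)
G(w, I) = -1/6 + I + w (G(w, I) = (w + I) - 1/6 = (I + w) - 1/6 = -1/6 + I + w)
a(G(6, 1)) - d(-4)*(-12)*(-10) = (-1/6 + 1 + 6) - (-27*(-12))*(-10) = 41/6 - 324*(-10) = 41/6 - 1*(-3240) = 41/6 + 3240 = 19481/6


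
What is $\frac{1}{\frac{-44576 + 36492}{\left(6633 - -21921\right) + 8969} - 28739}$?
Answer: $- \frac{37523}{1078381581} \approx -3.4796 \cdot 10^{-5}$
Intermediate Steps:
$\frac{1}{\frac{-44576 + 36492}{\left(6633 - -21921\right) + 8969} - 28739} = \frac{1}{- \frac{8084}{\left(6633 + 21921\right) + 8969} - 28739} = \frac{1}{- \frac{8084}{28554 + 8969} - 28739} = \frac{1}{- \frac{8084}{37523} - 28739} = \frac{1}{- \frac{1078381581}{37523}} = - \frac{37523}{1078381581}$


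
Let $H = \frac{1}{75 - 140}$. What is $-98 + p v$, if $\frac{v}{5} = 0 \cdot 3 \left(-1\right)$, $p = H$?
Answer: $-98$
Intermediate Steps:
$H = - \frac{1}{65}$ ($H = \frac{1}{-65} = - \frac{1}{65} \approx -0.015385$)
$p = - \frac{1}{65} \approx -0.015385$
$v = 0$ ($v = 5 \cdot 0 \cdot 3 \left(-1\right) = 5 \cdot 0 \left(-1\right) = 5 \cdot 0 = 0$)
$-98 + p v = -98 - 0 = -98 + 0 = -98$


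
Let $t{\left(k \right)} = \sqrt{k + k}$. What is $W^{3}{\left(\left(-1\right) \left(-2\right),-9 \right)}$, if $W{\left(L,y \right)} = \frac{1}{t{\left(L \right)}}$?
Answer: $\frac{1}{8} \approx 0.125$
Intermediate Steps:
$t{\left(k \right)} = \sqrt{2} \sqrt{k}$ ($t{\left(k \right)} = \sqrt{2 k} = \sqrt{2} \sqrt{k}$)
$W{\left(L,y \right)} = \frac{\sqrt{2}}{2 \sqrt{L}}$ ($W{\left(L,y \right)} = \frac{1}{\sqrt{2} \sqrt{L}} = \frac{\sqrt{2}}{2 \sqrt{L}}$)
$W^{3}{\left(\left(-1\right) \left(-2\right),-9 \right)} = \left(\frac{\sqrt{2}}{2 \sqrt{2}}\right)^{3} = \left(\frac{\sqrt{2} \frac{\sqrt{2}}{2}}{2}\right)^{3} = \left(\frac{1}{2}\right)^{3} = \frac{1}{8}$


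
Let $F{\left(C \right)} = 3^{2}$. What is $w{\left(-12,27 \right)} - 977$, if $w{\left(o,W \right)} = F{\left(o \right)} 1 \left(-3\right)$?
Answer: $-1004$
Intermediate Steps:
$F{\left(C \right)} = 9$
$w{\left(o,W \right)} = -27$ ($w{\left(o,W \right)} = 9 \cdot 1 \left(-3\right) = 9 \left(-3\right) = -27$)
$w{\left(-12,27 \right)} - 977 = -27 - 977 = -1004$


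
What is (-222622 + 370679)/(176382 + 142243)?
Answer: 148057/318625 ≈ 0.46467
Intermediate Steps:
(-222622 + 370679)/(176382 + 142243) = 148057/318625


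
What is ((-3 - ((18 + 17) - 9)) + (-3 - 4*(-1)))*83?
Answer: -2324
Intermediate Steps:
((-3 - ((18 + 17) - 9)) + (-3 - 4*(-1)))*83 = ((-3 - (35 - 9)) + (-3 + 4))*83 = ((-3 - 1*26) + 1)*83 = ((-3 - 26) + 1)*83 = (-29 + 1)*83 = -28*83 = -2324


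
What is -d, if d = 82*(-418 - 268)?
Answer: 56252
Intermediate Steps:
d = -56252 (d = 82*(-686) = -56252)
-d = -1*(-56252) = 56252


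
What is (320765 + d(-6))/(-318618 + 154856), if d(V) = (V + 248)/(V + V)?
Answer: -1924469/982572 ≈ -1.9586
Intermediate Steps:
d(V) = (248 + V)/(2*V) (d(V) = (248 + V)/((2*V)) = (248 + V)*(1/(2*V)) = (248 + V)/(2*V))
(320765 + d(-6))/(-318618 + 154856) = (320765 + (½)*(248 - 6)/(-6))/(-318618 + 154856) = (320765 + (½)*(-⅙)*242)/(-163762) = (320765 - 121/6)*(-1/163762) = (1924469/6)*(-1/163762) = -1924469/982572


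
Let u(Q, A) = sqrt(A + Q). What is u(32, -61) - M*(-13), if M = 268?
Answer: 3484 + I*sqrt(29) ≈ 3484.0 + 5.3852*I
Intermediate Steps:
u(32, -61) - M*(-13) = sqrt(-61 + 32) - 268*(-13) = sqrt(-29) - 1*(-3484) = I*sqrt(29) + 3484 = 3484 + I*sqrt(29)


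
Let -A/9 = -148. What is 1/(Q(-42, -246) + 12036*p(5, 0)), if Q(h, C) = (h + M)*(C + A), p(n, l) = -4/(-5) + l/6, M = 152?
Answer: 5/645444 ≈ 7.7466e-6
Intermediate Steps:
A = 1332 (A = -9*(-148) = 1332)
p(n, l) = ⅘ + l/6 (p(n, l) = -4*(-⅕) + l*(⅙) = ⅘ + l/6)
Q(h, C) = (152 + h)*(1332 + C) (Q(h, C) = (h + 152)*(C + 1332) = (152 + h)*(1332 + C))
1/(Q(-42, -246) + 12036*p(5, 0)) = 1/((202464 + 152*(-246) + 1332*(-42) - 246*(-42)) + 12036*(⅘ + (⅙)*0)) = 1/((202464 - 37392 - 55944 + 10332) + 12036*(⅘ + 0)) = 1/(119460 + 12036*(⅘)) = 1/(119460 + 48144/5) = 1/(645444/5) = 5/645444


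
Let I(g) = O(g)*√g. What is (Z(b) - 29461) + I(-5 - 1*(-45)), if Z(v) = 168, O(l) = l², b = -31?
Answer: -29293 + 3200*√10 ≈ -19174.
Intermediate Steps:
I(g) = g^(5/2) (I(g) = g²*√g = g^(5/2))
(Z(b) - 29461) + I(-5 - 1*(-45)) = (168 - 29461) + (-5 - 1*(-45))^(5/2) = -29293 + (-5 + 45)^(5/2) = -29293 + 40^(5/2) = -29293 + 3200*√10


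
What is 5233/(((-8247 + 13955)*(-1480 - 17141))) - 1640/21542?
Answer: -87213072403/1144835243028 ≈ -0.076180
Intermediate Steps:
5233/(((-8247 + 13955)*(-1480 - 17141))) - 1640/21542 = 5233/((5708*(-18621))) - 1640*1/21542 = 5233/(-106288668) - 820/10771 = 5233*(-1/106288668) - 820/10771 = -5233/106288668 - 820/10771 = -87213072403/1144835243028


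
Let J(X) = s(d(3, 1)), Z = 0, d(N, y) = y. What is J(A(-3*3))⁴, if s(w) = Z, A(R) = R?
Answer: 0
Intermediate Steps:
s(w) = 0
J(X) = 0
J(A(-3*3))⁴ = 0⁴ = 0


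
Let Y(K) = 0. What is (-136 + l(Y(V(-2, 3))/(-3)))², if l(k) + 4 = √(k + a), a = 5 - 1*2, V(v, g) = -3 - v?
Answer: (140 - √3)² ≈ 19118.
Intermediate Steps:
a = 3 (a = 5 - 2 = 3)
l(k) = -4 + √(3 + k) (l(k) = -4 + √(k + 3) = -4 + √(3 + k))
(-136 + l(Y(V(-2, 3))/(-3)))² = (-136 + (-4 + √(3 + 0/(-3))))² = (-136 + (-4 + √(3 + 0*(-⅓))))² = (-136 + (-4 + √(3 + 0)))² = (-136 + (-4 + √3))² = (-140 + √3)²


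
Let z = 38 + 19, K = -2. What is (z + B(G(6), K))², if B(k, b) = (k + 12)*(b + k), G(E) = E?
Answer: 16641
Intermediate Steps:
z = 57
B(k, b) = (12 + k)*(b + k)
(z + B(G(6), K))² = (57 + (6² + 12*(-2) + 12*6 - 2*6))² = (57 + (36 - 24 + 72 - 12))² = (57 + 72)² = 129² = 16641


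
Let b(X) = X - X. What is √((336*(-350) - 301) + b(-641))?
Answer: I*√117901 ≈ 343.37*I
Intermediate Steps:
b(X) = 0
√((336*(-350) - 301) + b(-641)) = √((336*(-350) - 301) + 0) = √((-117600 - 301) + 0) = √(-117901 + 0) = √(-117901) = I*√117901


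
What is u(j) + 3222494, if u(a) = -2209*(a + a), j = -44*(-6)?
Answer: 2056142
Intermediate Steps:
j = 264
u(a) = -4418*a
u(j) + 3222494 = -4418*264 + 3222494 = -1166352 + 3222494 = 2056142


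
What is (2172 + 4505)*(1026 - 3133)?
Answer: -14068439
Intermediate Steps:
(2172 + 4505)*(1026 - 3133) = 6677*(-2107) = -14068439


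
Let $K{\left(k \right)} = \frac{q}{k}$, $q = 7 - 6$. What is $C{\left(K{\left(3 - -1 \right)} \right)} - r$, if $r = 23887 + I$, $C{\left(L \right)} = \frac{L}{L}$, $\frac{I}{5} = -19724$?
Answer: $74734$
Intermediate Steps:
$I = -98620$ ($I = 5 \left(-19724\right) = -98620$)
$q = 1$
$K{\left(k \right)} = \frac{1}{k}$ ($K{\left(k \right)} = 1 \frac{1}{k} = \frac{1}{k}$)
$C{\left(L \right)} = 1$
$r = -74733$ ($r = 23887 - 98620 = -74733$)
$C{\left(K{\left(3 - -1 \right)} \right)} - r = 1 - -74733 = 1 + 74733 = 74734$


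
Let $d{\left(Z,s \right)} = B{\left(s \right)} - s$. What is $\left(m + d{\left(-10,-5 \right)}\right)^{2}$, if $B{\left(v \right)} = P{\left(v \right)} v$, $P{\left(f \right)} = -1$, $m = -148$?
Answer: $19044$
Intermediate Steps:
$B{\left(v \right)} = - v$
$d{\left(Z,s \right)} = - 2 s$ ($d{\left(Z,s \right)} = - s - s = - 2 s$)
$\left(m + d{\left(-10,-5 \right)}\right)^{2} = \left(-148 - -10\right)^{2} = \left(-148 + 10\right)^{2} = \left(-138\right)^{2} = 19044$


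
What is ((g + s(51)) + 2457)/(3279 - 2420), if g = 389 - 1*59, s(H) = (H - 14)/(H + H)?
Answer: 284311/87618 ≈ 3.2449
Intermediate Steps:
s(H) = (-14 + H)/(2*H) (s(H) = (-14 + H)/((2*H)) = (-14 + H)*(1/(2*H)) = (-14 + H)/(2*H))
g = 330 (g = 389 - 59 = 330)
((g + s(51)) + 2457)/(3279 - 2420) = ((330 + (½)*(-14 + 51)/51) + 2457)/(3279 - 2420) = ((330 + (½)*(1/51)*37) + 2457)/859 = ((330 + 37/102) + 2457)*(1/859) = (33697/102 + 2457)*(1/859) = (284311/102)*(1/859) = 284311/87618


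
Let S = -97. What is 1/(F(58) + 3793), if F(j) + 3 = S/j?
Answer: 58/219723 ≈ 0.00026397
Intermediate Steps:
F(j) = -3 - 97/j
1/(F(58) + 3793) = 1/((-3 - 97/58) + 3793) = 1/(-271/58 + 3793) = 1/(219723/58) = 58/219723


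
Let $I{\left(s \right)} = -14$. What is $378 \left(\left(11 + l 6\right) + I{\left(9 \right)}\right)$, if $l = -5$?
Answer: $-12474$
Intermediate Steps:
$378 \left(\left(11 + l 6\right) + I{\left(9 \right)}\right) = 378 \left(\left(11 - 30\right) - 14\right) = 378 \left(-19 - 14\right) = 378 \left(-33\right) = -12474$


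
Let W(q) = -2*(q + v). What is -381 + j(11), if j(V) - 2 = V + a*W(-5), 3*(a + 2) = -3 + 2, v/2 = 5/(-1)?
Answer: -438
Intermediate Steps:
v = -10 (v = 2*(5/(-1)) = 2*(5*(-1)) = 2*(-5) = -10)
W(q) = 20 - 2*q (W(q) = -2*(q - 10) = -2*(-10 + q) = 20 - 2*q)
a = -7/3 (a = -2 + (-3 + 2)/3 = -2 + (⅓)*(-1) = -2 - ⅓ = -7/3 ≈ -2.3333)
j(V) = -68 + V (j(V) = 2 + (V - 7*(20 - 2*(-5))/3) = 2 + (V - 7*(20 + 10)/3) = 2 + (V - 7/3*30) = 2 + (V - 70) = 2 + (-70 + V) = -68 + V)
-381 + j(11) = -381 + (-68 + 11) = -381 - 57 = -438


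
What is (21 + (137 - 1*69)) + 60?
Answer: 149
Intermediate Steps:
(21 + (137 - 1*69)) + 60 = (21 + (137 - 69)) + 60 = (21 + 68) + 60 = 89 + 60 = 149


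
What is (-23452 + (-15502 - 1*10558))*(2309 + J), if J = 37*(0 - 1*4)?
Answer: -106995432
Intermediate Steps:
J = -148 (J = 37*(0 - 4) = 37*(-4) = -148)
(-23452 + (-15502 - 1*10558))*(2309 + J) = (-23452 + (-15502 - 1*10558))*(2309 - 148) = (-23452 + (-15502 - 10558))*2161 = (-23452 - 26060)*2161 = -49512*2161 = -106995432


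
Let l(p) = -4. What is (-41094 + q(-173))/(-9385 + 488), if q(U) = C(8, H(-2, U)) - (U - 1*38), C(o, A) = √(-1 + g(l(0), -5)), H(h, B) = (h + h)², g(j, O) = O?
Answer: 40883/8897 - I*√6/8897 ≈ 4.5951 - 0.00027532*I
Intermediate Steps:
H(h, B) = 4*h² (H(h, B) = (2*h)² = 4*h²)
C(o, A) = I*√6 (C(o, A) = √(-1 - 5) = √(-6) = I*√6)
q(U) = 38 - U + I*√6 (q(U) = I*√6 - (U - 1*38) = I*√6 - (U - 38) = I*√6 - (-38 + U) = I*√6 + (38 - U) = 38 - U + I*√6)
(-41094 + q(-173))/(-9385 + 488) = (-41094 + (38 - 1*(-173) + I*√6))/(-9385 + 488) = (-41094 + (38 + 173 + I*√6))/(-8897) = (-41094 + (211 + I*√6))*(-1/8897) = (-40883 + I*√6)*(-1/8897) = 40883/8897 - I*√6/8897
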